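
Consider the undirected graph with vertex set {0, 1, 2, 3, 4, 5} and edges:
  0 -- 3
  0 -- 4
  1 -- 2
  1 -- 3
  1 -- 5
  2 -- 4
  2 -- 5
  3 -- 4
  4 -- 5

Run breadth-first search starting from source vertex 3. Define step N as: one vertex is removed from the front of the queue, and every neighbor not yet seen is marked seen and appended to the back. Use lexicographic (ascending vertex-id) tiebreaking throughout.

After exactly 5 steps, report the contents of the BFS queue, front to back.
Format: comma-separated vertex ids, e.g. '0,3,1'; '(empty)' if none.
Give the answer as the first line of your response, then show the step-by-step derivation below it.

5

step 1: dequeue 3; queue=[0,1,4]; order=3
step 2: dequeue 0; queue=[1,4]; order=3,0
step 3: dequeue 1; queue=[4,2,5]; order=3,0,1
step 4: dequeue 4; queue=[2,5]; order=3,0,1,4
step 5: dequeue 2; queue=[5]; order=3,0,1,4,2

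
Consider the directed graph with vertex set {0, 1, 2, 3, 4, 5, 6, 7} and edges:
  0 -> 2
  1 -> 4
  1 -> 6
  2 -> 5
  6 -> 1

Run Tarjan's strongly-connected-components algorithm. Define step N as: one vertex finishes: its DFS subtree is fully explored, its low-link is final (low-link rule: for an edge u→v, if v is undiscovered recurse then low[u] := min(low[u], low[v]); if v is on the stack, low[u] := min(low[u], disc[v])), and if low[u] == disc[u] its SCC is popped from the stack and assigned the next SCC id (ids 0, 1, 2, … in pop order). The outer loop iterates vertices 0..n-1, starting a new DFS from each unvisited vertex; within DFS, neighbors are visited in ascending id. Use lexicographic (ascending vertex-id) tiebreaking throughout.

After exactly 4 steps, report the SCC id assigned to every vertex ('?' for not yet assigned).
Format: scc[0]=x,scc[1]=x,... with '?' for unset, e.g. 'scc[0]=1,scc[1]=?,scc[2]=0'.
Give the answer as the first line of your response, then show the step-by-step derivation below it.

scc[0]=2,scc[1]=?,scc[2]=1,scc[3]=?,scc[4]=3,scc[5]=0,scc[6]=?,scc[7]=?

step 1: low=(low[0]=0,low[1]=?,low[2]=1,low[3]=?,low[4]=?,low[5]=2,low[6]=?,low[7]=?); scc=(scc[0]=?,scc[1]=?,scc[2]=?,scc[3]=?,scc[4]=?,scc[5]=0,scc[6]=?,scc[7]=?)
step 2: low=(low[0]=0,low[1]=?,low[2]=1,low[3]=?,low[4]=?,low[5]=2,low[6]=?,low[7]=?); scc=(scc[0]=?,scc[1]=?,scc[2]=1,scc[3]=?,scc[4]=?,scc[5]=0,scc[6]=?,scc[7]=?)
step 3: low=(low[0]=0,low[1]=?,low[2]=1,low[3]=?,low[4]=?,low[5]=2,low[6]=?,low[7]=?); scc=(scc[0]=2,scc[1]=?,scc[2]=1,scc[3]=?,scc[4]=?,scc[5]=0,scc[6]=?,scc[7]=?)
step 4: low=(low[0]=0,low[1]=3,low[2]=1,low[3]=?,low[4]=4,low[5]=2,low[6]=?,low[7]=?); scc=(scc[0]=2,scc[1]=?,scc[2]=1,scc[3]=?,scc[4]=3,scc[5]=0,scc[6]=?,scc[7]=?)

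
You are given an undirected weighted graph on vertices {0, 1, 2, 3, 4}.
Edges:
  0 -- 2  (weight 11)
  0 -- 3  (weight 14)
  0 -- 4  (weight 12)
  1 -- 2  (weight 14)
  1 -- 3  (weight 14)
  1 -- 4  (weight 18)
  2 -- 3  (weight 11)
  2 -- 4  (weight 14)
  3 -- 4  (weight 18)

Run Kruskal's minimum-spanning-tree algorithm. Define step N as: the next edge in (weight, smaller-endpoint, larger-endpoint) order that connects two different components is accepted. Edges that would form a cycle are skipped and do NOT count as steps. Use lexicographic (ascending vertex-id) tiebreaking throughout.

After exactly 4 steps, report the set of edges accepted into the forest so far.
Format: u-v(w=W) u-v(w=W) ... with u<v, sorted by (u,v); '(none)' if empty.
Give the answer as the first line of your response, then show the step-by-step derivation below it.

0-2(w=11) 0-4(w=12) 1-2(w=14) 2-3(w=11)

step 1: add edge 0-2 (w=11); MST = {0-2(w=11)}
step 2: add edge 2-3 (w=11); MST = {0-2(w=11) 2-3(w=11)}
step 3: add edge 0-4 (w=12); MST = {0-2(w=11) 0-4(w=12) 2-3(w=11)}
step 4: add edge 1-2 (w=14); MST = {0-2(w=11) 0-4(w=12) 1-2(w=14) 2-3(w=11)}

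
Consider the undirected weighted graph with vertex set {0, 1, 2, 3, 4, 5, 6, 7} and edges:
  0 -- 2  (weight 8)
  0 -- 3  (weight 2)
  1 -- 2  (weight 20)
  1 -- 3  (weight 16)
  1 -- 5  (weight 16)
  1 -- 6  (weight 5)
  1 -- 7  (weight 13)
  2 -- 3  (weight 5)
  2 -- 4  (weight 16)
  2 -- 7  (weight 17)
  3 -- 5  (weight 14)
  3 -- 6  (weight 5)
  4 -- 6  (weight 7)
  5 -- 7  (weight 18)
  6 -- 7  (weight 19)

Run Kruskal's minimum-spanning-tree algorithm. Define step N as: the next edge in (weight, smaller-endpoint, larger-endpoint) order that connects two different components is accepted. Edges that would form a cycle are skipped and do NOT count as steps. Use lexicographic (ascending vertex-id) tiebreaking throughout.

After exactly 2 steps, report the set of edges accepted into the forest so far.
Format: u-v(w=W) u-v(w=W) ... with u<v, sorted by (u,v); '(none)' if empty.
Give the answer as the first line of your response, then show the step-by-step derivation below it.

0-3(w=2) 1-6(w=5)

step 1: add edge 0-3 (w=2); MST = {0-3(w=2)}
step 2: add edge 1-6 (w=5); MST = {0-3(w=2) 1-6(w=5)}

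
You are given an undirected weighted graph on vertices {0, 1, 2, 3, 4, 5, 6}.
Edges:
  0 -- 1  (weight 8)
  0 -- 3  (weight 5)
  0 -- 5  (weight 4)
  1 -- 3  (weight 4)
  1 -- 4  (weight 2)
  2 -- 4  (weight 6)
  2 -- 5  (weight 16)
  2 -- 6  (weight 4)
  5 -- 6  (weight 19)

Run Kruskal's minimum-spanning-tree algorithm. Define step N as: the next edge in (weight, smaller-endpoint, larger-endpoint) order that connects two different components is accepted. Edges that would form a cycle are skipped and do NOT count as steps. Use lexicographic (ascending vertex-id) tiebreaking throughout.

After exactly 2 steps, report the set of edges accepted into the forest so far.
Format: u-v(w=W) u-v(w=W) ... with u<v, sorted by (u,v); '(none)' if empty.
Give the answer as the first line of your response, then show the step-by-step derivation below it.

0-5(w=4) 1-4(w=2)

step 1: add edge 1-4 (w=2); MST = {1-4(w=2)}
step 2: add edge 0-5 (w=4); MST = {0-5(w=4) 1-4(w=2)}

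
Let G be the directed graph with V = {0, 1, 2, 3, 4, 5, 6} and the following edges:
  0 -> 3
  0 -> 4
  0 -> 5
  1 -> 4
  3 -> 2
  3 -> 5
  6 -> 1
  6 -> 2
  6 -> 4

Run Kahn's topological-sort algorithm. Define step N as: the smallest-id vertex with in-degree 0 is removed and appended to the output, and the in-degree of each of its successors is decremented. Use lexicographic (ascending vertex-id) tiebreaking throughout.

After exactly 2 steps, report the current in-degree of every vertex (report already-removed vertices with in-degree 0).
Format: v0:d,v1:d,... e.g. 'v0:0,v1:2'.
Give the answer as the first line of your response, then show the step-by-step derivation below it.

v0:0,v1:1,v2:1,v3:0,v4:2,v5:0,v6:0

step 1: output 0; order=[0]; indeg=(0,1,2,0,2,1,0)
step 2: output 3; order=[0,3]; indeg=(0,1,1,0,2,0,0)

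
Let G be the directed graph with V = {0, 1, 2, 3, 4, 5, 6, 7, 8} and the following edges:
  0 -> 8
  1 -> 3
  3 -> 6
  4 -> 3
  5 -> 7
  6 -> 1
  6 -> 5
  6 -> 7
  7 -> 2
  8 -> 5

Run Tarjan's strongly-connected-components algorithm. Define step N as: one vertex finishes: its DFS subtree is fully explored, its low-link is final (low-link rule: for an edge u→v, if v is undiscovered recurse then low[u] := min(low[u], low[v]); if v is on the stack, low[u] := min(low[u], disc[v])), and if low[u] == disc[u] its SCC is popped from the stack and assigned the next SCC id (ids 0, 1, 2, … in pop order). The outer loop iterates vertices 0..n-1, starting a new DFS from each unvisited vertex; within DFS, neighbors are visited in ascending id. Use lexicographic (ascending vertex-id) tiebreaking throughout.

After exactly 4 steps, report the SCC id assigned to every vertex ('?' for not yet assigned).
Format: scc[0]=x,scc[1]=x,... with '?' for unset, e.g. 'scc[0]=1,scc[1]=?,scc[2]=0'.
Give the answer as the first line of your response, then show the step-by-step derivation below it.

scc[0]=?,scc[1]=?,scc[2]=0,scc[3]=?,scc[4]=?,scc[5]=2,scc[6]=?,scc[7]=1,scc[8]=3

step 1: low=(low[0]=0,low[1]=?,low[2]=4,low[3]=?,low[4]=?,low[5]=2,low[6]=?,low[7]=3,low[8]=1); scc=(scc[0]=?,scc[1]=?,scc[2]=0,scc[3]=?,scc[4]=?,scc[5]=?,scc[6]=?,scc[7]=?,scc[8]=?)
step 2: low=(low[0]=0,low[1]=?,low[2]=4,low[3]=?,low[4]=?,low[5]=2,low[6]=?,low[7]=3,low[8]=1); scc=(scc[0]=?,scc[1]=?,scc[2]=0,scc[3]=?,scc[4]=?,scc[5]=?,scc[6]=?,scc[7]=1,scc[8]=?)
step 3: low=(low[0]=0,low[1]=?,low[2]=4,low[3]=?,low[4]=?,low[5]=2,low[6]=?,low[7]=3,low[8]=1); scc=(scc[0]=?,scc[1]=?,scc[2]=0,scc[3]=?,scc[4]=?,scc[5]=2,scc[6]=?,scc[7]=1,scc[8]=?)
step 4: low=(low[0]=0,low[1]=?,low[2]=4,low[3]=?,low[4]=?,low[5]=2,low[6]=?,low[7]=3,low[8]=1); scc=(scc[0]=?,scc[1]=?,scc[2]=0,scc[3]=?,scc[4]=?,scc[5]=2,scc[6]=?,scc[7]=1,scc[8]=3)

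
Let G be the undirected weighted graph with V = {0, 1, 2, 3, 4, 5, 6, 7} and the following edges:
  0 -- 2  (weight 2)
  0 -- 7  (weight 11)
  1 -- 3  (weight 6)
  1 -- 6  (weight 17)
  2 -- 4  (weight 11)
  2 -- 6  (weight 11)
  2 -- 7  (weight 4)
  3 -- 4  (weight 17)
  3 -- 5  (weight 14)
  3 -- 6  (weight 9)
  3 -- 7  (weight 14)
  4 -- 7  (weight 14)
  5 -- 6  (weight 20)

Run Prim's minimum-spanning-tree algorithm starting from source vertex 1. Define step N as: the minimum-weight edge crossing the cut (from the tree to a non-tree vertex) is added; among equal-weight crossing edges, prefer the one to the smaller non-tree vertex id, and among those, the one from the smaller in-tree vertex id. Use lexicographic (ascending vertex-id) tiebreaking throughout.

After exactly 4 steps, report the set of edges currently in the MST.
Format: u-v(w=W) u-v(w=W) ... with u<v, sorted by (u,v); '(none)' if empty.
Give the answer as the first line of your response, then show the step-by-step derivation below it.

0-2(w=2) 1-3(w=6) 2-6(w=11) 3-6(w=9)

step 1: add edge 1-3 (w=6); MST = {1-3(w=6)}
step 2: add edge 3-6 (w=9); MST = {1-3(w=6) 3-6(w=9)}
step 3: add edge 2-6 (w=11); MST = {1-3(w=6) 2-6(w=11) 3-6(w=9)}
step 4: add edge 0-2 (w=2); MST = {0-2(w=2) 1-3(w=6) 2-6(w=11) 3-6(w=9)}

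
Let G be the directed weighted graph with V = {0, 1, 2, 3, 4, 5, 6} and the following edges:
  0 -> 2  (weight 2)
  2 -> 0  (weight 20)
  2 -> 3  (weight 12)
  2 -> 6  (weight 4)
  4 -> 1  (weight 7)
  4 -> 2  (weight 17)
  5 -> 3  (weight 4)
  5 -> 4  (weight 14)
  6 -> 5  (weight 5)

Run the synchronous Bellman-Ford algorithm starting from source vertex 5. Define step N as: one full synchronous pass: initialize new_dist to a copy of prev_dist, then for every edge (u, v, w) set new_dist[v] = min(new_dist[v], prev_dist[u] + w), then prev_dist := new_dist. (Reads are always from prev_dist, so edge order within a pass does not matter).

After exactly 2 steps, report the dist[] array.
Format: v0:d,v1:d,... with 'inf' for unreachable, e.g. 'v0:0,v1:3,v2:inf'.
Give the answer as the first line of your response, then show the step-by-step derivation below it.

v0:inf,v1:21,v2:31,v3:4,v4:14,v5:0,v6:inf

step 1: dist = v0:inf,v1:inf,v2:inf,v3:4,v4:14,v5:0,v6:inf
step 2: dist = v0:inf,v1:21,v2:31,v3:4,v4:14,v5:0,v6:inf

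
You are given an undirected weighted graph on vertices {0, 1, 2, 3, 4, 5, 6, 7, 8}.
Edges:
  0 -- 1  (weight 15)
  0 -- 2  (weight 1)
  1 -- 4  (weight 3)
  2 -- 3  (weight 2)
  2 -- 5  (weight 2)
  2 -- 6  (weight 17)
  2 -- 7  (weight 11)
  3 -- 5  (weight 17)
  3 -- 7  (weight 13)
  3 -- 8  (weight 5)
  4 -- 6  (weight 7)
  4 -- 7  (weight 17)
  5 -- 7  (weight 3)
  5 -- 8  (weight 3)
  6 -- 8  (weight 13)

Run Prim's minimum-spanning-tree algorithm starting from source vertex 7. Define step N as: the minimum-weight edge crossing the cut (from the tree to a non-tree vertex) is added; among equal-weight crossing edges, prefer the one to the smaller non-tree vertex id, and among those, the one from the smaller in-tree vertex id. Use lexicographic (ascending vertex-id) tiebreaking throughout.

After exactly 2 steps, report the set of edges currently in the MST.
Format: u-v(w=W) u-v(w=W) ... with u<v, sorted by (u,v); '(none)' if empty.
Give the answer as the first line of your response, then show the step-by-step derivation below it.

2-5(w=2) 5-7(w=3)

step 1: add edge 5-7 (w=3); MST = {5-7(w=3)}
step 2: add edge 2-5 (w=2); MST = {2-5(w=2) 5-7(w=3)}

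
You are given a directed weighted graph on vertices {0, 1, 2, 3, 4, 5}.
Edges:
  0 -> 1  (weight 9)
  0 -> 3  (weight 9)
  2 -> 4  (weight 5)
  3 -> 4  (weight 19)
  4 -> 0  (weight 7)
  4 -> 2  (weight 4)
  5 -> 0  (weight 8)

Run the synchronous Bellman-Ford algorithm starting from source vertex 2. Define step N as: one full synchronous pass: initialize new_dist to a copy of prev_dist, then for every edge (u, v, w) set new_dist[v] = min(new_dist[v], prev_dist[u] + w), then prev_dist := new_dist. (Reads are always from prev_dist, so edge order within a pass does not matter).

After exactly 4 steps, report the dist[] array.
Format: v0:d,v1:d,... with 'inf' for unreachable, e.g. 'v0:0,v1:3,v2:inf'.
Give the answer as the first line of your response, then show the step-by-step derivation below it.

v0:12,v1:21,v2:0,v3:21,v4:5,v5:inf

step 1: dist = v0:inf,v1:inf,v2:0,v3:inf,v4:5,v5:inf
step 2: dist = v0:12,v1:inf,v2:0,v3:inf,v4:5,v5:inf
step 3: dist = v0:12,v1:21,v2:0,v3:21,v4:5,v5:inf
step 4: dist = v0:12,v1:21,v2:0,v3:21,v4:5,v5:inf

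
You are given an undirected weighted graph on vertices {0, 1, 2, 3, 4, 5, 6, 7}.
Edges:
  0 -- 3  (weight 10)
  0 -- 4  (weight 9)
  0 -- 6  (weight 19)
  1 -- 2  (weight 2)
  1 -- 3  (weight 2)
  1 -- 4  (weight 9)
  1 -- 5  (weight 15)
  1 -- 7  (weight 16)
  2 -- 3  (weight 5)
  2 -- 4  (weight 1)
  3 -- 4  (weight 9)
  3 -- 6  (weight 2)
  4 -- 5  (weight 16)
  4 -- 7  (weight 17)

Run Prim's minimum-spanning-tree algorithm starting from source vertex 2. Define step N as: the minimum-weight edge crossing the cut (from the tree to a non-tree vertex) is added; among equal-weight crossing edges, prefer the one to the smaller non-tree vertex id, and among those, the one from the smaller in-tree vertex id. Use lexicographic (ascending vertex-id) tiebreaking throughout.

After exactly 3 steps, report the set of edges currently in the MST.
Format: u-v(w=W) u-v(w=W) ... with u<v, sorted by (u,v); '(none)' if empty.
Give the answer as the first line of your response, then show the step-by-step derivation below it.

1-2(w=2) 1-3(w=2) 2-4(w=1)

step 1: add edge 2-4 (w=1); MST = {2-4(w=1)}
step 2: add edge 1-2 (w=2); MST = {1-2(w=2) 2-4(w=1)}
step 3: add edge 1-3 (w=2); MST = {1-2(w=2) 1-3(w=2) 2-4(w=1)}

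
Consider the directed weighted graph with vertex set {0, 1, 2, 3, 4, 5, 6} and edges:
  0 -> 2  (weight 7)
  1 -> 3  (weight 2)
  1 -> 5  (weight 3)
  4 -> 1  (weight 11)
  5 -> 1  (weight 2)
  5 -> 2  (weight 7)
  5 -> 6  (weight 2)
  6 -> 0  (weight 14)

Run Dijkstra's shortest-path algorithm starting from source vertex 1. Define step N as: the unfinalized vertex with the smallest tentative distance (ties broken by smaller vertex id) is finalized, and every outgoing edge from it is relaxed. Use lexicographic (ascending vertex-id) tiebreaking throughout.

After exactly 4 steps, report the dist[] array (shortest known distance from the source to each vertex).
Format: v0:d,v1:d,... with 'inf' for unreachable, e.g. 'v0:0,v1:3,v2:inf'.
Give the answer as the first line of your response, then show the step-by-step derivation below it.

v0:19,v1:0,v2:10,v3:2,v4:inf,v5:3,v6:5

step 1: dist = v0:inf,v1:0,v2:inf,v3:2,v4:inf,v5:3,v6:inf
step 2: dist = v0:inf,v1:0,v2:inf,v3:2,v4:inf,v5:3,v6:inf
step 3: dist = v0:inf,v1:0,v2:10,v3:2,v4:inf,v5:3,v6:5
step 4: dist = v0:19,v1:0,v2:10,v3:2,v4:inf,v5:3,v6:5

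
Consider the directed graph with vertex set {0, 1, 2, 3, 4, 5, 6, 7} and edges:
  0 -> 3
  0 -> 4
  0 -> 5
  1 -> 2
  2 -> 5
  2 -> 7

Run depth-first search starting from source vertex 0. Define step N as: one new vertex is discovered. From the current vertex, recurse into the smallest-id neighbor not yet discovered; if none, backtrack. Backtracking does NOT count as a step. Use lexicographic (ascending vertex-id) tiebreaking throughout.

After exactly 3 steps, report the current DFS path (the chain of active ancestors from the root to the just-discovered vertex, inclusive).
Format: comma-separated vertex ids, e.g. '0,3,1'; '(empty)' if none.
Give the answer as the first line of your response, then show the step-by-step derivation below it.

0,4

step 1: discover 0; path=0; order=0
step 2: discover 3; path=0>3; order=0,3
step 3: discover 4; path=0>4; order=0,3,4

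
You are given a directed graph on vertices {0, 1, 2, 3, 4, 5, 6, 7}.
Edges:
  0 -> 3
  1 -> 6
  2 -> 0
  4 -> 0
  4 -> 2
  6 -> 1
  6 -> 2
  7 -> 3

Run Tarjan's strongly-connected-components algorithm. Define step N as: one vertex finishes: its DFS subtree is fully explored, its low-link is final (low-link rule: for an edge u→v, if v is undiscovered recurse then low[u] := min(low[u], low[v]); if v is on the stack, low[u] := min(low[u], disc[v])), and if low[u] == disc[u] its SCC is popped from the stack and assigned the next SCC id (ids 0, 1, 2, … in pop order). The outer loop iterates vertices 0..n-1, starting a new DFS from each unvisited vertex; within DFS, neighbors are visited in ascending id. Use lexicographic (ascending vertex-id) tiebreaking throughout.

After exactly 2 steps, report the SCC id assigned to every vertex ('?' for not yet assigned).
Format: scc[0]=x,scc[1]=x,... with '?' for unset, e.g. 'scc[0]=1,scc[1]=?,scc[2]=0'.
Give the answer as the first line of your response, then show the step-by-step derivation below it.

scc[0]=1,scc[1]=?,scc[2]=?,scc[3]=0,scc[4]=?,scc[5]=?,scc[6]=?,scc[7]=?

step 1: low=(low[0]=0,low[1]=?,low[2]=?,low[3]=1,low[4]=?,low[5]=?,low[6]=?,low[7]=?); scc=(scc[0]=?,scc[1]=?,scc[2]=?,scc[3]=0,scc[4]=?,scc[5]=?,scc[6]=?,scc[7]=?)
step 2: low=(low[0]=0,low[1]=?,low[2]=?,low[3]=1,low[4]=?,low[5]=?,low[6]=?,low[7]=?); scc=(scc[0]=1,scc[1]=?,scc[2]=?,scc[3]=0,scc[4]=?,scc[5]=?,scc[6]=?,scc[7]=?)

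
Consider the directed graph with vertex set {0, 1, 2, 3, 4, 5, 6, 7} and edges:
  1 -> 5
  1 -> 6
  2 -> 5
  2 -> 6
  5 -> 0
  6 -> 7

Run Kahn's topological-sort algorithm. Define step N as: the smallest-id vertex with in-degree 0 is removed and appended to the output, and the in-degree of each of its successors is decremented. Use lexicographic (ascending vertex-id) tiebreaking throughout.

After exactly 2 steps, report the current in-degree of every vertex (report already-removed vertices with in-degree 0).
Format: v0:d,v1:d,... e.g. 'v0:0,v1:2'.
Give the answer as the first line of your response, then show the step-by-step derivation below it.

v0:1,v1:0,v2:0,v3:0,v4:0,v5:0,v6:0,v7:1

step 1: output 1; order=[1]; indeg=(1,0,0,0,0,1,1,1)
step 2: output 2; order=[1,2]; indeg=(1,0,0,0,0,0,0,1)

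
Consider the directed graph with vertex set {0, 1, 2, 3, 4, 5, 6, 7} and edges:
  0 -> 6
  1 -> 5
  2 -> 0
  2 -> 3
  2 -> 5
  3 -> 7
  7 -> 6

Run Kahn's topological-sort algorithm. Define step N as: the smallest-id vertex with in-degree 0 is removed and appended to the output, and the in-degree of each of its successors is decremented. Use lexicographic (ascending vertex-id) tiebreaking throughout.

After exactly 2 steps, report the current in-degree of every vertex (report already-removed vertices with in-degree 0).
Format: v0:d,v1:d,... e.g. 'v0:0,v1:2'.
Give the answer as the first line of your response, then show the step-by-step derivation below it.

v0:0,v1:0,v2:0,v3:0,v4:0,v5:0,v6:2,v7:1

step 1: output 1; order=[1]; indeg=(1,0,0,1,0,1,2,1)
step 2: output 2; order=[1,2]; indeg=(0,0,0,0,0,0,2,1)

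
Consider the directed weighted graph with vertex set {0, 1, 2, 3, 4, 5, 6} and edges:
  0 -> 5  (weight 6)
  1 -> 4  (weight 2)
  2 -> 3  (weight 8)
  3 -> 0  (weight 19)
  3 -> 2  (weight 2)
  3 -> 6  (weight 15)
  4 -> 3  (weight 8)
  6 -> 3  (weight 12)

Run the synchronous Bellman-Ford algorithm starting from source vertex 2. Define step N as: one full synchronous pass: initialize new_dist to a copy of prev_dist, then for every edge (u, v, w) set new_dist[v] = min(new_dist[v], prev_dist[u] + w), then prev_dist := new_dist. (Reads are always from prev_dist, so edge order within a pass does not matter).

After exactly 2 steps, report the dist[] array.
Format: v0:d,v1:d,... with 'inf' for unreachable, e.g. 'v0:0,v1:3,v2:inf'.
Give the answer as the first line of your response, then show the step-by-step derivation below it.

v0:27,v1:inf,v2:0,v3:8,v4:inf,v5:inf,v6:23

step 1: dist = v0:inf,v1:inf,v2:0,v3:8,v4:inf,v5:inf,v6:inf
step 2: dist = v0:27,v1:inf,v2:0,v3:8,v4:inf,v5:inf,v6:23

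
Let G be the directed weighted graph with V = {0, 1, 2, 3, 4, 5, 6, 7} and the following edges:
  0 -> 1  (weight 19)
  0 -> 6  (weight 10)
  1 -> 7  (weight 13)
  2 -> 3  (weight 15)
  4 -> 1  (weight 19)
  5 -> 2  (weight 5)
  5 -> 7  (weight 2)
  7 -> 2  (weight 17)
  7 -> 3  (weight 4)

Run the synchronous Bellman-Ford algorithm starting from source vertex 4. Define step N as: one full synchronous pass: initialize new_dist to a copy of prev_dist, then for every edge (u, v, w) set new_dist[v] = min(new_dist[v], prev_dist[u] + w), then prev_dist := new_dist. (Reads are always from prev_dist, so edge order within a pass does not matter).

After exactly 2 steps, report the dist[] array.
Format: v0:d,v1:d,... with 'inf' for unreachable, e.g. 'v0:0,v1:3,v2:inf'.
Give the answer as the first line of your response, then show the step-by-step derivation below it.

v0:inf,v1:19,v2:inf,v3:inf,v4:0,v5:inf,v6:inf,v7:32

step 1: dist = v0:inf,v1:19,v2:inf,v3:inf,v4:0,v5:inf,v6:inf,v7:inf
step 2: dist = v0:inf,v1:19,v2:inf,v3:inf,v4:0,v5:inf,v6:inf,v7:32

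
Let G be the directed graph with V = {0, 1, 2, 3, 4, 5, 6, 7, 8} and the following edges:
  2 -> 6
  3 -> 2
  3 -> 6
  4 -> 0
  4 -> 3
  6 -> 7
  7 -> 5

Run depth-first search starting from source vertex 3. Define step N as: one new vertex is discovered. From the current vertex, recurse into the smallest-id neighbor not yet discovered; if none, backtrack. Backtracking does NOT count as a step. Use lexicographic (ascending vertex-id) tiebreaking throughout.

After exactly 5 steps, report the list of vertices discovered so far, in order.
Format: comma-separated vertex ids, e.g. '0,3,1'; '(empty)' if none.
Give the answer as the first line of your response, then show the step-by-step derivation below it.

3,2,6,7,5

step 1: discover 3; path=3; order=3
step 2: discover 2; path=3>2; order=3,2
step 3: discover 6; path=3>2>6; order=3,2,6
step 4: discover 7; path=3>2>6>7; order=3,2,6,7
step 5: discover 5; path=3>2>6>7>5; order=3,2,6,7,5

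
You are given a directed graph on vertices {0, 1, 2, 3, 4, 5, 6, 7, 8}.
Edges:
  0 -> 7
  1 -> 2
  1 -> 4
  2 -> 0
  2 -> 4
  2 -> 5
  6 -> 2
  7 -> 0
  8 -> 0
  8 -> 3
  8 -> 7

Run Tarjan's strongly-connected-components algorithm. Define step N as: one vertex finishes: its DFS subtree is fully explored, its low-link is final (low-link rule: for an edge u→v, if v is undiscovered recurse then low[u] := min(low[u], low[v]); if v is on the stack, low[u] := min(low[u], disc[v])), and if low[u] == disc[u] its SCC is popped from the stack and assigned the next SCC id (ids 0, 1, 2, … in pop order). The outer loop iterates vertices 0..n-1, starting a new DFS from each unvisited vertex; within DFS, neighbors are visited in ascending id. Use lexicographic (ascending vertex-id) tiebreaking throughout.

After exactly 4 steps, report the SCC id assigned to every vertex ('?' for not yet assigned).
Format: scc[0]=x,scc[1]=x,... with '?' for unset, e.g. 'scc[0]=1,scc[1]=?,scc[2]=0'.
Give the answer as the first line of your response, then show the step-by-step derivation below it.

scc[0]=0,scc[1]=?,scc[2]=?,scc[3]=?,scc[4]=1,scc[5]=2,scc[6]=?,scc[7]=0,scc[8]=?

step 1: low=(low[0]=0,low[1]=?,low[2]=?,low[3]=?,low[4]=?,low[5]=?,low[6]=?,low[7]=0,low[8]=?); scc=(scc[0]=?,scc[1]=?,scc[2]=?,scc[3]=?,scc[4]=?,scc[5]=?,scc[6]=?,scc[7]=?,scc[8]=?)
step 2: low=(low[0]=0,low[1]=?,low[2]=?,low[3]=?,low[4]=?,low[5]=?,low[6]=?,low[7]=0,low[8]=?); scc=(scc[0]=0,scc[1]=?,scc[2]=?,scc[3]=?,scc[4]=?,scc[5]=?,scc[6]=?,scc[7]=0,scc[8]=?)
step 3: low=(low[0]=0,low[1]=2,low[2]=3,low[3]=?,low[4]=4,low[5]=?,low[6]=?,low[7]=0,low[8]=?); scc=(scc[0]=0,scc[1]=?,scc[2]=?,scc[3]=?,scc[4]=1,scc[5]=?,scc[6]=?,scc[7]=0,scc[8]=?)
step 4: low=(low[0]=0,low[1]=2,low[2]=3,low[3]=?,low[4]=4,low[5]=5,low[6]=?,low[7]=0,low[8]=?); scc=(scc[0]=0,scc[1]=?,scc[2]=?,scc[3]=?,scc[4]=1,scc[5]=2,scc[6]=?,scc[7]=0,scc[8]=?)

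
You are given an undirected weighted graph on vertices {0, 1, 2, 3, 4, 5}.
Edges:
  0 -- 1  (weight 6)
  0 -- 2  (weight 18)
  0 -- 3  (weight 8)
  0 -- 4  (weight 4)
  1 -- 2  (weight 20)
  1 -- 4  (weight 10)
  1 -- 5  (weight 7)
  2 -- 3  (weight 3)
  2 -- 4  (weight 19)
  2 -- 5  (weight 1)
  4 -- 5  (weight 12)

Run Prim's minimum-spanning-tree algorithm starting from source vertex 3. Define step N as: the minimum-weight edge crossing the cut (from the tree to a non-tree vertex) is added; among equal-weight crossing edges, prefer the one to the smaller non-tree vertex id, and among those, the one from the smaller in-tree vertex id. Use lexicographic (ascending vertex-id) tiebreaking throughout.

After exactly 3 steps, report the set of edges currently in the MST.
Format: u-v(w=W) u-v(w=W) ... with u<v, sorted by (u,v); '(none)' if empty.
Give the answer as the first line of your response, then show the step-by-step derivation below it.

1-5(w=7) 2-3(w=3) 2-5(w=1)

step 1: add edge 2-3 (w=3); MST = {2-3(w=3)}
step 2: add edge 2-5 (w=1); MST = {2-3(w=3) 2-5(w=1)}
step 3: add edge 1-5 (w=7); MST = {1-5(w=7) 2-3(w=3) 2-5(w=1)}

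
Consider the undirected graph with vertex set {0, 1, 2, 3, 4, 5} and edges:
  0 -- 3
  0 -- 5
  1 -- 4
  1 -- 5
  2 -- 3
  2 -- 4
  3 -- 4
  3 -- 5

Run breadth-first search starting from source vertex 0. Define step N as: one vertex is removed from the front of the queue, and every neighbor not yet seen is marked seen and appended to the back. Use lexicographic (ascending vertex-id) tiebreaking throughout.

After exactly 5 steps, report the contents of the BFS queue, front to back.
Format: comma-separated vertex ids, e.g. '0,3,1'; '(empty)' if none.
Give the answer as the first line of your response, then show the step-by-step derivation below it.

1

step 1: dequeue 0; queue=[3,5]; order=0
step 2: dequeue 3; queue=[5,2,4]; order=0,3
step 3: dequeue 5; queue=[2,4,1]; order=0,3,5
step 4: dequeue 2; queue=[4,1]; order=0,3,5,2
step 5: dequeue 4; queue=[1]; order=0,3,5,2,4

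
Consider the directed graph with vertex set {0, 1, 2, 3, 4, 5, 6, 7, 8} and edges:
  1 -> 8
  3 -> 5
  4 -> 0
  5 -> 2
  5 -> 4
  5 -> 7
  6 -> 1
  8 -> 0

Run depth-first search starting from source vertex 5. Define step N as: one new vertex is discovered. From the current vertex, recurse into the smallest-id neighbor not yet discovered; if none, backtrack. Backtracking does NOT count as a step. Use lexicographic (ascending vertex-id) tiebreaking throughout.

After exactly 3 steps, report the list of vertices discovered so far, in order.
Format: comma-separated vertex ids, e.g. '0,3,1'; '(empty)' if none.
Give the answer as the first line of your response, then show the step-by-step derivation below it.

5,2,4

step 1: discover 5; path=5; order=5
step 2: discover 2; path=5>2; order=5,2
step 3: discover 4; path=5>4; order=5,2,4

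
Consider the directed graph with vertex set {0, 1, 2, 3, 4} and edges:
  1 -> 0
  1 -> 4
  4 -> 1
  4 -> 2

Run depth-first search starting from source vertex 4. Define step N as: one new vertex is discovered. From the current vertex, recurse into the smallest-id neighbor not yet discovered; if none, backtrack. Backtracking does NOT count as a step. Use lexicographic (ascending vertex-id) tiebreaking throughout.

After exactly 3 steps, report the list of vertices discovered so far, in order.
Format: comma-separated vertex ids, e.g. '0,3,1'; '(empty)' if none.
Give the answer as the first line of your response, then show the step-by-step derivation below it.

4,1,0

step 1: discover 4; path=4; order=4
step 2: discover 1; path=4>1; order=4,1
step 3: discover 0; path=4>1>0; order=4,1,0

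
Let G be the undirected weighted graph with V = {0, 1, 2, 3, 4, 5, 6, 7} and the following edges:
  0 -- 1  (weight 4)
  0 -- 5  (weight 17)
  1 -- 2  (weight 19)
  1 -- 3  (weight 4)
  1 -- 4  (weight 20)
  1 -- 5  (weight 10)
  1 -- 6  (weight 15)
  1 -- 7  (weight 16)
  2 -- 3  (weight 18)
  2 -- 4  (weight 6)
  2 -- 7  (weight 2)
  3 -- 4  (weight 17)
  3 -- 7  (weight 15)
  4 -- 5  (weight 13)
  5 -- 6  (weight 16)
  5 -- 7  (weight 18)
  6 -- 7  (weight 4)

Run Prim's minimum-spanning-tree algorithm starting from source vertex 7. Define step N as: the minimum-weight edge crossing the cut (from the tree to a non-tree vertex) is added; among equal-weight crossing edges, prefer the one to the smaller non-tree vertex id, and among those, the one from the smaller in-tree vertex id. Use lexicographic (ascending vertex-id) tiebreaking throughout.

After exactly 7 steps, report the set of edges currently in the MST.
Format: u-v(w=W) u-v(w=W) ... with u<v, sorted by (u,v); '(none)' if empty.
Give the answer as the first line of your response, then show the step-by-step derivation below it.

0-1(w=4) 1-3(w=4) 1-5(w=10) 2-4(w=6) 2-7(w=2) 4-5(w=13) 6-7(w=4)

step 1: add edge 2-7 (w=2); MST = {2-7(w=2)}
step 2: add edge 6-7 (w=4); MST = {2-7(w=2) 6-7(w=4)}
step 3: add edge 2-4 (w=6); MST = {2-4(w=6) 2-7(w=2) 6-7(w=4)}
step 4: add edge 4-5 (w=13); MST = {2-4(w=6) 2-7(w=2) 4-5(w=13) 6-7(w=4)}
step 5: add edge 1-5 (w=10); MST = {1-5(w=10) 2-4(w=6) 2-7(w=2) 4-5(w=13) 6-7(w=4)}
step 6: add edge 0-1 (w=4); MST = {0-1(w=4) 1-5(w=10) 2-4(w=6) 2-7(w=2) 4-5(w=13) 6-7(w=4)}
step 7: add edge 1-3 (w=4); MST = {0-1(w=4) 1-3(w=4) 1-5(w=10) 2-4(w=6) 2-7(w=2) 4-5(w=13) 6-7(w=4)}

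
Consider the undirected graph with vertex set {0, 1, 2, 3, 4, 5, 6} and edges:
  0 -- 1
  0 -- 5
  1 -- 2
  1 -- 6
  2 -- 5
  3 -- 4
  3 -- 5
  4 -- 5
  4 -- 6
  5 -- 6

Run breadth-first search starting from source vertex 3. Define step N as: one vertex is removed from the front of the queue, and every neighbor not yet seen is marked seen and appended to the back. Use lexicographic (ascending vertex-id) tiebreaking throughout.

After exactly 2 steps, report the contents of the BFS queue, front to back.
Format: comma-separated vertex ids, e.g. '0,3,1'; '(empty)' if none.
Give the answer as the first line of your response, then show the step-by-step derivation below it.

5,6

step 1: dequeue 3; queue=[4,5]; order=3
step 2: dequeue 4; queue=[5,6]; order=3,4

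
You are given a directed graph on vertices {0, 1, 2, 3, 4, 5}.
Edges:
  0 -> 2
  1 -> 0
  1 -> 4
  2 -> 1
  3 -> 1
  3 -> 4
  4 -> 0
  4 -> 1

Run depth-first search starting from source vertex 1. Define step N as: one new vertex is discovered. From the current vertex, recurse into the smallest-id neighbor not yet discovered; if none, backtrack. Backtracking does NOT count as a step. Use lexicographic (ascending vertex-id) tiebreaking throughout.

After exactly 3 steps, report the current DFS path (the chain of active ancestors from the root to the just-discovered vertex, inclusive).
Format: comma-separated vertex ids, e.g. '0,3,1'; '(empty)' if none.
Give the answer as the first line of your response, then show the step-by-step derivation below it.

1,0,2

step 1: discover 1; path=1; order=1
step 2: discover 0; path=1>0; order=1,0
step 3: discover 2; path=1>0>2; order=1,0,2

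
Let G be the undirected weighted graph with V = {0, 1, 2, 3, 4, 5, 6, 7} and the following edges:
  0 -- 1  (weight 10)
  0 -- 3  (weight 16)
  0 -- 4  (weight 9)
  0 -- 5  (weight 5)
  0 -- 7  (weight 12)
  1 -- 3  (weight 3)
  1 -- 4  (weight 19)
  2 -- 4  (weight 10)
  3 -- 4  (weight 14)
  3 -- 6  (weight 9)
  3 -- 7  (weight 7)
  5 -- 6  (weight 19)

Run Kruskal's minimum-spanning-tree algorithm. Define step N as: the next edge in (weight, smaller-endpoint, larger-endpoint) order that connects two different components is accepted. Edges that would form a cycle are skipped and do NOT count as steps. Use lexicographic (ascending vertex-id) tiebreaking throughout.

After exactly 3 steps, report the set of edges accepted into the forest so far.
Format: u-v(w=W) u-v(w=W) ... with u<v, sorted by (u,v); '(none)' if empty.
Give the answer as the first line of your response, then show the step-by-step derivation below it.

0-5(w=5) 1-3(w=3) 3-7(w=7)

step 1: add edge 1-3 (w=3); MST = {1-3(w=3)}
step 2: add edge 0-5 (w=5); MST = {0-5(w=5) 1-3(w=3)}
step 3: add edge 3-7 (w=7); MST = {0-5(w=5) 1-3(w=3) 3-7(w=7)}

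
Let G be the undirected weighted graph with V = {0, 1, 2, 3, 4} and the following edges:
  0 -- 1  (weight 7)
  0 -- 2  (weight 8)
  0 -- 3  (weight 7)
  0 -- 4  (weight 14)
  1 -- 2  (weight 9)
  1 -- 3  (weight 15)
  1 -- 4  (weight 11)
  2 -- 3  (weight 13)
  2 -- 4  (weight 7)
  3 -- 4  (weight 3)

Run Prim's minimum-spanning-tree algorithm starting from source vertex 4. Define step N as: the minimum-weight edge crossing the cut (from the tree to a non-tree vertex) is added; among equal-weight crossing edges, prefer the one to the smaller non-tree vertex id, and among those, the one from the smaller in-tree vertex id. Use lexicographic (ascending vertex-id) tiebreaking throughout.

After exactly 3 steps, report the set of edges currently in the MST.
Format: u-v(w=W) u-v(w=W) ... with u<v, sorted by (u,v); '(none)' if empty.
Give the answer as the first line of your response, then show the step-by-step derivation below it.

0-1(w=7) 0-3(w=7) 3-4(w=3)

step 1: add edge 3-4 (w=3); MST = {3-4(w=3)}
step 2: add edge 0-3 (w=7); MST = {0-3(w=7) 3-4(w=3)}
step 3: add edge 0-1 (w=7); MST = {0-1(w=7) 0-3(w=7) 3-4(w=3)}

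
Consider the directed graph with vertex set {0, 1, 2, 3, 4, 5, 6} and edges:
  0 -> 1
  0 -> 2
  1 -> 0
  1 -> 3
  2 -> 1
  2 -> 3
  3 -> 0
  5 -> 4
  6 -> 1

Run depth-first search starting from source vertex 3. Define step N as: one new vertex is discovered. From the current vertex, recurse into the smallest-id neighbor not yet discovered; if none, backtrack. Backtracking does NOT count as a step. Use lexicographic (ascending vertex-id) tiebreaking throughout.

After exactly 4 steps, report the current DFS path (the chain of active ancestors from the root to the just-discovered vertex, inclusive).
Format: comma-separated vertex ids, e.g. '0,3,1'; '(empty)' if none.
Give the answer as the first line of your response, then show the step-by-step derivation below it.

3,0,2

step 1: discover 3; path=3; order=3
step 2: discover 0; path=3>0; order=3,0
step 3: discover 1; path=3>0>1; order=3,0,1
step 4: discover 2; path=3>0>2; order=3,0,1,2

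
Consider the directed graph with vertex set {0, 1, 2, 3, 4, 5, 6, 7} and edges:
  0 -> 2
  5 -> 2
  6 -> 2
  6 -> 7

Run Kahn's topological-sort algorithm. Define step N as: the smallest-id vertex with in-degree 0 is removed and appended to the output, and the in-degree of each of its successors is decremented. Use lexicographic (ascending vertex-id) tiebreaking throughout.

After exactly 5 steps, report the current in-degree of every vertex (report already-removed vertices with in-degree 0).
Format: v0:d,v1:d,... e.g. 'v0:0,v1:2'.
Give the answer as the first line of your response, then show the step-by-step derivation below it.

v0:0,v1:0,v2:1,v3:0,v4:0,v5:0,v6:0,v7:1

step 1: output 0; order=[0]; indeg=(0,0,2,0,0,0,0,1)
step 2: output 1; order=[0,1]; indeg=(0,0,2,0,0,0,0,1)
step 3: output 3; order=[0,1,3]; indeg=(0,0,2,0,0,0,0,1)
step 4: output 4; order=[0,1,3,4]; indeg=(0,0,2,0,0,0,0,1)
step 5: output 5; order=[0,1,3,4,5]; indeg=(0,0,1,0,0,0,0,1)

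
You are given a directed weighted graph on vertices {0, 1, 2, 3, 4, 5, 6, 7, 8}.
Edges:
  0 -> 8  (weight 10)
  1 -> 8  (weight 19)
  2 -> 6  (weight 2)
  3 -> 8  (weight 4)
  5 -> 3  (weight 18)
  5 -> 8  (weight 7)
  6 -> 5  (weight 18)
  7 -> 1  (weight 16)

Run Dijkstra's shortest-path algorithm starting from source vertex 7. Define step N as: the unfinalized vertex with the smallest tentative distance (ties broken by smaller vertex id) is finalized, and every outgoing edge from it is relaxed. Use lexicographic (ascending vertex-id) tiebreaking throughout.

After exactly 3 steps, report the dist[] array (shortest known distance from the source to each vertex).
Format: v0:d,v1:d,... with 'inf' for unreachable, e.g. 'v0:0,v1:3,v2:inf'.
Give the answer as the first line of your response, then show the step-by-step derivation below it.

v0:inf,v1:16,v2:inf,v3:inf,v4:inf,v5:inf,v6:inf,v7:0,v8:35

step 1: dist = v0:inf,v1:16,v2:inf,v3:inf,v4:inf,v5:inf,v6:inf,v7:0,v8:inf
step 2: dist = v0:inf,v1:16,v2:inf,v3:inf,v4:inf,v5:inf,v6:inf,v7:0,v8:35
step 3: dist = v0:inf,v1:16,v2:inf,v3:inf,v4:inf,v5:inf,v6:inf,v7:0,v8:35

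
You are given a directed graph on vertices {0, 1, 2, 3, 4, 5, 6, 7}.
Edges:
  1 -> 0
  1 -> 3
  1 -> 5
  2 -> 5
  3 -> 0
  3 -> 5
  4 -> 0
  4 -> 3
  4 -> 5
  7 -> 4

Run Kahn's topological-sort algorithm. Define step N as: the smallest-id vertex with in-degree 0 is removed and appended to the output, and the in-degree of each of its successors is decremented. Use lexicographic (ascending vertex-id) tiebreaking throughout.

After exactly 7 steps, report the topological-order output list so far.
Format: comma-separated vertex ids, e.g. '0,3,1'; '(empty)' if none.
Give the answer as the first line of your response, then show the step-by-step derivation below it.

1,2,6,7,4,3,0

step 1: output 1; order=[1]; indeg=(2,0,0,1,1,3,0,0)
step 2: output 2; order=[1,2]; indeg=(2,0,0,1,1,2,0,0)
step 3: output 6; order=[1,2,6]; indeg=(2,0,0,1,1,2,0,0)
step 4: output 7; order=[1,2,6,7]; indeg=(2,0,0,1,0,2,0,0)
step 5: output 4; order=[1,2,6,7,4]; indeg=(1,0,0,0,0,1,0,0)
step 6: output 3; order=[1,2,6,7,4,3]; indeg=(0,0,0,0,0,0,0,0)
step 7: output 0; order=[1,2,6,7,4,3,0]; indeg=(0,0,0,0,0,0,0,0)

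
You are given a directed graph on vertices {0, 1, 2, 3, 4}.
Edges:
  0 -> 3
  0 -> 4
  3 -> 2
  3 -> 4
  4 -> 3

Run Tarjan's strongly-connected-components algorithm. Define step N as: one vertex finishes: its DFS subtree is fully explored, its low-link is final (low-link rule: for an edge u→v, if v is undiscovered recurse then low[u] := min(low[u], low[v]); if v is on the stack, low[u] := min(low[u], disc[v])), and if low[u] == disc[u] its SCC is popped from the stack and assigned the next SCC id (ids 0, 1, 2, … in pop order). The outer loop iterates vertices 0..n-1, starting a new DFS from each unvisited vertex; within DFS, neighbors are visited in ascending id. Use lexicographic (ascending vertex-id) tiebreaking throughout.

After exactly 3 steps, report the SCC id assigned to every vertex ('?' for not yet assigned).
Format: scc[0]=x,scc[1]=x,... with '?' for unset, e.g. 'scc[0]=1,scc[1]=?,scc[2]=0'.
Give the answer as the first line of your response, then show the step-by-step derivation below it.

scc[0]=?,scc[1]=?,scc[2]=0,scc[3]=1,scc[4]=1

step 1: low=(low[0]=0,low[1]=?,low[2]=2,low[3]=1,low[4]=?); scc=(scc[0]=?,scc[1]=?,scc[2]=0,scc[3]=?,scc[4]=?)
step 2: low=(low[0]=0,low[1]=?,low[2]=2,low[3]=1,low[4]=1); scc=(scc[0]=?,scc[1]=?,scc[2]=0,scc[3]=?,scc[4]=?)
step 3: low=(low[0]=0,low[1]=?,low[2]=2,low[3]=1,low[4]=1); scc=(scc[0]=?,scc[1]=?,scc[2]=0,scc[3]=1,scc[4]=1)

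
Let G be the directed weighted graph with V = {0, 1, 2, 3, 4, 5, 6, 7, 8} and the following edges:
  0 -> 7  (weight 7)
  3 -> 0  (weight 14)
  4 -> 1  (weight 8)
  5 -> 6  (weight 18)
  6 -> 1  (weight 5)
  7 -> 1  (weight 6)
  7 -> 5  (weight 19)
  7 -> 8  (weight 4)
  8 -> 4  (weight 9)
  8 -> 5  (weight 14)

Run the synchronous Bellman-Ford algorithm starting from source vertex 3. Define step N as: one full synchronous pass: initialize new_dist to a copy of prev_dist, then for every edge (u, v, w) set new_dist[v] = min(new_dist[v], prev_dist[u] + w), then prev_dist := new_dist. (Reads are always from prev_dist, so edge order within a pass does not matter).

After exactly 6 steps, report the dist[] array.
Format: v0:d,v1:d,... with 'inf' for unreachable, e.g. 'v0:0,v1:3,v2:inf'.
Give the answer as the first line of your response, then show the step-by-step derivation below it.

v0:14,v1:27,v2:inf,v3:0,v4:34,v5:39,v6:57,v7:21,v8:25

step 1: dist = v0:14,v1:inf,v2:inf,v3:0,v4:inf,v5:inf,v6:inf,v7:inf,v8:inf
step 2: dist = v0:14,v1:inf,v2:inf,v3:0,v4:inf,v5:inf,v6:inf,v7:21,v8:inf
step 3: dist = v0:14,v1:27,v2:inf,v3:0,v4:inf,v5:40,v6:inf,v7:21,v8:25
step 4: dist = v0:14,v1:27,v2:inf,v3:0,v4:34,v5:39,v6:58,v7:21,v8:25
step 5: dist = v0:14,v1:27,v2:inf,v3:0,v4:34,v5:39,v6:57,v7:21,v8:25
step 6: dist = v0:14,v1:27,v2:inf,v3:0,v4:34,v5:39,v6:57,v7:21,v8:25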